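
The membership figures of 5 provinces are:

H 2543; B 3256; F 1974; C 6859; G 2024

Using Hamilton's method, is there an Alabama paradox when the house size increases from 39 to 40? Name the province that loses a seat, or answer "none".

none

At 39 seats: H 6, B 8, F 4, C 16, G 5.
At 40 seats: H 6, B 8, F 5, C 16, G 5.
No province's allocation decreased.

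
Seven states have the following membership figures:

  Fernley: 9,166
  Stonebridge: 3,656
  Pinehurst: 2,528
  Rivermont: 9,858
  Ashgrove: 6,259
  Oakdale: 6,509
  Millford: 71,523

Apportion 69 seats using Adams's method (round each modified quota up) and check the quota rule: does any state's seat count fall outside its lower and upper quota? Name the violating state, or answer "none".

Standard quotas: Fernley 5.776, Stonebridge 2.304, Pinehurst 1.593, Rivermont 6.212, Ashgrove 3.944, Oakdale 4.102, Millford 45.070.
Adams allocation: Fernley 6, Stonebridge 3, Pinehurst 2, Rivermont 6, Ashgrove 4, Oakdale 4, Millford 44.
Millford has quota 45.070 (lower 45, upper 46) but receives 44 — outside the quota interval.

Millford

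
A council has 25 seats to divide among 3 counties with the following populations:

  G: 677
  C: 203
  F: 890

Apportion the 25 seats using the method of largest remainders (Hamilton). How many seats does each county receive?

Standard divisor: 1770 ÷ 25 ≈ 70.8.
Standard quotas: G 9.562, C 2.867, F 12.571.
Lower quotas: G 9, C 2, F 12 (sum 23, leaving 2 seats).
Remainders in descending order: C 0.867, F 0.571, G 0.562.
Largest remainders: C, F receive the extra seats.

G 9, C 3, F 13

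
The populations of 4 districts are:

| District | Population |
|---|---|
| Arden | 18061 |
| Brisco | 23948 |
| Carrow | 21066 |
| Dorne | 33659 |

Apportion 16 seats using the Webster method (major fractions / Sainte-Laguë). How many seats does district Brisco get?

Standard divisor 96734/16 ≈ 6045.875; standard quotas: Arden 2.987, Brisco 3.961, Carrow 3.484, Dorne 5.567.
Rounding to the nearest integer gives Arden 3, Brisco 4, Carrow 3, Dorne 6 — total 16, matching the house size, so no adjustment is needed.
Brisco receives 4.

4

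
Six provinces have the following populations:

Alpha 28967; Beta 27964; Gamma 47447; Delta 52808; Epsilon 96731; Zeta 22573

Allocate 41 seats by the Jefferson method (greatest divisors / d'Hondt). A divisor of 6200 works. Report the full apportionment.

Alpha: 4, Beta: 4, Gamma: 7, Delta: 8, Epsilon: 15, Zeta: 3

With modified divisor 6200: modified quotas Alpha 4.672, Beta 4.510, Gamma 7.653, Delta 8.517, Epsilon 15.602, Zeta 3.641.
Rounding down: Alpha 4, Beta 4, Gamma 7, Delta 8, Epsilon 15, Zeta 3 (total 41).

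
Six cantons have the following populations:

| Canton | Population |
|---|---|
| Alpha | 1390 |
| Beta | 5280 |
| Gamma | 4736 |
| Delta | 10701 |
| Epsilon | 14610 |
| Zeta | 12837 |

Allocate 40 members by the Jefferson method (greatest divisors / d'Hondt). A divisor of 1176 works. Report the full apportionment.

Alpha 1, Beta 4, Gamma 4, Delta 9, Epsilon 12, Zeta 10

With modified divisor 1176: modified quotas Alpha 1.182, Beta 4.490, Gamma 4.027, Delta 9.099, Epsilon 12.423, Zeta 10.916.
Rounding down: Alpha 1, Beta 4, Gamma 4, Delta 9, Epsilon 12, Zeta 10 (total 40).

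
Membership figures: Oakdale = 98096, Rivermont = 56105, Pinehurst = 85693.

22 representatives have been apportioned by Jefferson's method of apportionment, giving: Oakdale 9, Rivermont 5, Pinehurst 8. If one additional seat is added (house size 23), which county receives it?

Priority for the next seat is population ÷ (current seats + 1).
Priorities: Oakdale 9809.600, Rivermont 9350.833, Pinehurst 9521.444.
Highest priority: Oakdale.

Oakdale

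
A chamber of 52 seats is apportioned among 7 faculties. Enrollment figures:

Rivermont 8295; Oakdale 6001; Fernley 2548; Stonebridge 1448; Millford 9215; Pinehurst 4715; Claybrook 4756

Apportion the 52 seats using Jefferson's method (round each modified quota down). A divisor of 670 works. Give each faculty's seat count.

With modified divisor 670: modified quotas Rivermont 12.381, Oakdale 8.957, Fernley 3.803, Stonebridge 2.161, Millford 13.754, Pinehurst 7.037, Claybrook 7.099.
Rounding down: Rivermont 12, Oakdale 8, Fernley 3, Stonebridge 2, Millford 13, Pinehurst 7, Claybrook 7 (total 52).

Rivermont 12, Oakdale 8, Fernley 3, Stonebridge 2, Millford 13, Pinehurst 7, Claybrook 7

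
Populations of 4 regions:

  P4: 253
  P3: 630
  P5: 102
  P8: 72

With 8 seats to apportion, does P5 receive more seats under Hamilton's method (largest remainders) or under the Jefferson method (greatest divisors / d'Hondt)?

Hamilton

Hamilton: P4 2, P3 5, P5 1, P8 0.
Jefferson: P4 2, P3 6, P5 0, P8 0.
P5 gets 1 under Hamilton and 0 under Jefferson.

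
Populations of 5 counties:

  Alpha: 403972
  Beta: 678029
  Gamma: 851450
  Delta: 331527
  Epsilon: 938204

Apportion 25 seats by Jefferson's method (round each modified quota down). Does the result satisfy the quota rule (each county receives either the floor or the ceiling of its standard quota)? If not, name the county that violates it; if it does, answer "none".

Standard quotas: Alpha 3.153, Beta 5.292, Gamma 6.645, Delta 2.587, Epsilon 7.322.
Jefferson allocation: Alpha 3, Beta 5, Gamma 7, Delta 2, Epsilon 8.
Every allocation lies between the lower and upper quota.

none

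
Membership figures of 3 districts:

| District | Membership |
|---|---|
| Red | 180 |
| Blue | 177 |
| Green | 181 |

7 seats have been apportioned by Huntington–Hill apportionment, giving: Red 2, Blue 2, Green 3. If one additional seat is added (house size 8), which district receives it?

Priority for the next seat is population ÷ (√(s·(s+1))).
Priorities: Red 73.485, Blue 72.260, Green 52.250.
Highest priority: Red.

Red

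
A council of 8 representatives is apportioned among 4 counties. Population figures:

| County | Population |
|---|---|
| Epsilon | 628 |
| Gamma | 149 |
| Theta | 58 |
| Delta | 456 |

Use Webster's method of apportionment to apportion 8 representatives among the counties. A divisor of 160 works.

Epsilon: 4, Gamma: 1, Theta: 0, Delta: 3

With modified divisor 160: modified quotas Epsilon 3.925, Gamma 0.931, Theta 0.362, Delta 2.850.
Rounding to the nearest integer: Epsilon 4, Gamma 1, Theta 0, Delta 3 (total 8).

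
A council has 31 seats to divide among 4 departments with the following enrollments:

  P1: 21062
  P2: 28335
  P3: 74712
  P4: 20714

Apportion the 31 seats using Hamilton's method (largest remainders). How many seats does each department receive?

Standard divisor: 144823 ÷ 31 ≈ 4671.71.
Standard quotas: P1 4.5084, P2 6.0652, P3 15.9924, P4 4.4339.
Lower quotas: P1 4, P2 6, P3 15, P4 4 (sum 29, leaving 2 seats).
Remainders in descending order: P3 0.9924, P1 0.5084, P4 0.4339, P2 0.0652.
The surplus seats go to P3, P1.

P1 5, P2 6, P3 16, P4 4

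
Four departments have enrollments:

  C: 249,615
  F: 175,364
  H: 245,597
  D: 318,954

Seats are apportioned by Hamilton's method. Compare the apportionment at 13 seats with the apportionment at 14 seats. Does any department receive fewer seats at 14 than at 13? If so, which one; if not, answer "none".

F

At 13 seats: C 3, F 3, H 3, D 4.
At 14 seats: C 4, F 2, H 3, D 5.
F drops from 3 to 2.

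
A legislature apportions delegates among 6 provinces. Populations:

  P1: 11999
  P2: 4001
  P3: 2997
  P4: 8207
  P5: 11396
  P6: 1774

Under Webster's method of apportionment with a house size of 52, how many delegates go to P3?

Standard divisor 40374/52 ≈ 776.423; standard quotas: P1 15.454, P2 5.153, P3 3.860, P4 10.570, P5 14.678, P6 2.285.
Rounding to the nearest integer gives P1 15, P2 5, P3 4, P4 11, P5 15, P6 2 — total 52, matching the house size, so no adjustment is needed.
P3 receives 4.

4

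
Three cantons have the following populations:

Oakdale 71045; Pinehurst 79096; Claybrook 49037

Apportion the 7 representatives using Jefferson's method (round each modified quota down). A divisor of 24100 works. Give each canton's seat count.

Oakdale: 2; Pinehurst: 3; Claybrook: 2

With modified divisor 24100: modified quotas Oakdale 2.948, Pinehurst 3.282, Claybrook 2.035.
Rounding down: Oakdale 2, Pinehurst 3, Claybrook 2 (total 7).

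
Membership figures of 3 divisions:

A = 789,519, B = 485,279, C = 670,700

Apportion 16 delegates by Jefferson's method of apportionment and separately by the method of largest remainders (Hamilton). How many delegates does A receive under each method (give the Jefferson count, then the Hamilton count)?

Jefferson: A 7, B 4, C 5.
Hamilton: A 6, B 4, C 6.
A gets 7 under Jefferson and 6 under Hamilton.

7 and 6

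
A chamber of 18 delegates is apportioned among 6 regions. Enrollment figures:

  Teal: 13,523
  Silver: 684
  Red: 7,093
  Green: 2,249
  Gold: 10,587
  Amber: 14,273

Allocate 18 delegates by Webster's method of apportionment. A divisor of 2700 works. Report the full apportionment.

Teal 5, Silver 0, Red 3, Green 1, Gold 4, Amber 5

With modified divisor 2700: modified quotas Teal 5.009, Silver 0.253, Red 2.627, Green 0.833, Gold 3.921, Amber 5.286.
Rounding to the nearest integer: Teal 5, Silver 0, Red 3, Green 1, Gold 4, Amber 5 (total 18).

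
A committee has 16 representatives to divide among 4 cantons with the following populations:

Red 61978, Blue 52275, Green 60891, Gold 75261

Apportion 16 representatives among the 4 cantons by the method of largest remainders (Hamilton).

The standard divisor is 250405/16 ≈ 15650.312.
Standard quotas: Red 3.9602, Blue 3.3402, Green 3.8907, Gold 4.8089.
Lower quotas: Red 3, Blue 3, Green 3, Gold 4 (sum 13, leaving 3 seats).
Remainders in descending order: Red 0.9602, Green 0.8907, Gold 0.8089, Blue 0.3402.
Largest remainders: Red, Green, Gold receive the extra seats.

Red: 4, Blue: 3, Green: 4, Gold: 5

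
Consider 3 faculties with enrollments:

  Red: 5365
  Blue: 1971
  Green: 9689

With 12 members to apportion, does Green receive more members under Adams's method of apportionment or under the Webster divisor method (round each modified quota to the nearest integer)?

Adams: Red 4, Blue 2, Green 6.
Webster: Red 4, Blue 1, Green 7.
Green gets 6 under Adams and 7 under Webster.

Webster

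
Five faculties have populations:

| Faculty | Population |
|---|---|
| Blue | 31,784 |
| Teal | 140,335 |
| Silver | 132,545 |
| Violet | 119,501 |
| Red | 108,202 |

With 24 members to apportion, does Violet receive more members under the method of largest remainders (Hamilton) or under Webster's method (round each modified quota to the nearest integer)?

Webster

Hamilton: Blue 2, Teal 6, Silver 6, Violet 5, Red 5.
Webster: Blue 1, Teal 6, Silver 6, Violet 6, Red 5.
Violet gets 5 under Hamilton and 6 under Webster.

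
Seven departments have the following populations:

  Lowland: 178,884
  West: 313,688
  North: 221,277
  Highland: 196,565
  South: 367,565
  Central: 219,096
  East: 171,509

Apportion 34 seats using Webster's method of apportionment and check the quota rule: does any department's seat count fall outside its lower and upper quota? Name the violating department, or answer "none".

Standard quotas: Lowland 3.645, West 6.392, North 4.509, Highland 4.005, South 7.490, Central 4.464, East 3.495.
Webster allocation: Lowland 4, West 6, North 5, Highland 4, South 8, Central 4, East 3.
Every allocation lies between the lower and upper quota.

none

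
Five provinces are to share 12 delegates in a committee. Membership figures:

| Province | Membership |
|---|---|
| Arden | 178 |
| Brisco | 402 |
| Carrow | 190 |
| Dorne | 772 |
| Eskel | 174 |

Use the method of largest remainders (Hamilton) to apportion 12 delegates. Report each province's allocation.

Arden=1, Brisco=3, Carrow=1, Dorne=6, Eskel=1

The standard divisor is 1716/12 = 143.
Standard quotas: Arden 1.245, Brisco 2.811, Carrow 1.329, Dorne 5.399, Eskel 1.217.
Lower quotas: Arden 1, Brisco 2, Carrow 1, Dorne 5, Eskel 1 (sum 10, leaving 2 seats).
Remainders in descending order: Brisco 0.811, Dorne 0.399, Carrow 0.329, Arden 0.245, Eskel 0.217.
Largest remainders: Brisco, Dorne receive the extra seats.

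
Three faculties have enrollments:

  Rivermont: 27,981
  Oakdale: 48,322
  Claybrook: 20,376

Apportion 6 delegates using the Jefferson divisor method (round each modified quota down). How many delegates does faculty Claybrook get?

1

Standard divisor 96679/6 ≈ 16113.167; standard quotas: Rivermont 1.737, Oakdale 2.999, Claybrook 1.265.
Rounding down gives 1, 2, 1 = 4 seats, so the divisor must be adjusted.
With modified divisor 13000: modified quotas Rivermont 2.152, Oakdale 3.717, Claybrook 1.567.
Rounding down: Rivermont 2, Oakdale 3, Claybrook 1 (total 6).
Claybrook receives 1.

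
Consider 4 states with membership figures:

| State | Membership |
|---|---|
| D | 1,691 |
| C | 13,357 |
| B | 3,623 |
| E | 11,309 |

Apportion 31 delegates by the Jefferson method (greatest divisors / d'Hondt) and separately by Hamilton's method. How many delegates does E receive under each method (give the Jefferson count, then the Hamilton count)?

12 and 11

Jefferson: D 1, C 14, B 4, E 12.
Hamilton: D 2, C 14, B 4, E 11.
E gets 12 under Jefferson and 11 under Hamilton.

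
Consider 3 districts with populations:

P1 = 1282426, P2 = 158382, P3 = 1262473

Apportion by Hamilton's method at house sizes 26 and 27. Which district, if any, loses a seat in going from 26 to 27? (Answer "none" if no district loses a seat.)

P2

At 26 seats: P1 12, P2 2, P3 12.
At 27 seats: P1 13, P2 1, P3 13.
P2 drops from 2 to 1.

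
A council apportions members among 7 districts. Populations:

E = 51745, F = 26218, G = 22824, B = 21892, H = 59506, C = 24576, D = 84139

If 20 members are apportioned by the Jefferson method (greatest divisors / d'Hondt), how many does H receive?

Standard divisor 290900/20 ≈ 14545; standard quotas: E 3.558, F 1.803, G 1.569, B 1.505, H 4.091, C 1.690, D 5.785.
Rounding down gives 3, 1, 1, 1, 4, 1, 5 = 16 seats, so the divisor must be adjusted.
With modified divisor 12150: modified quotas E 4.259, F 2.158, G 1.879, B 1.802, H 4.898, C 2.023, D 6.925.
Rounding down: E 4, F 2, G 1, B 1, H 4, C 2, D 6 (total 20).
H receives 4.

4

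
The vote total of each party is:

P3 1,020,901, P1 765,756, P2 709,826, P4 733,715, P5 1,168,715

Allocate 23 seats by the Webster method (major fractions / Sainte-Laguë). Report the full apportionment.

P3=5, P1=4, P2=4, P4=4, P5=6

Standard divisor 4398913/23 ≈ 191257.087; standard quotas: P3 5.338, P1 4.004, P2 3.711, P4 3.836, P5 6.111.
Rounding to the nearest integer gives P3 5, P1 4, P2 4, P4 4, P5 6 — total 23, matching the house size, so no adjustment is needed.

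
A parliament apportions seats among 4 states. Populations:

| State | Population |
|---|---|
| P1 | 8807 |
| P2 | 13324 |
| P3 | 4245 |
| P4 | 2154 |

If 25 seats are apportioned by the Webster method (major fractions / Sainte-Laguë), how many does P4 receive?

2

Standard divisor 28530/25 ≈ 1141.2; standard quotas: P1 7.717, P2 11.675, P3 3.720, P4 1.887.
Rounding to the nearest integer gives 8, 12, 4, 2 = 26 seats, so the divisor must be adjusted.
With modified divisor 1170: modified quotas P1 7.527, P2 11.388, P3 3.628, P4 1.841.
Rounding to the nearest integer: P1 8, P2 11, P3 4, P4 2 (total 25).
P4 receives 2.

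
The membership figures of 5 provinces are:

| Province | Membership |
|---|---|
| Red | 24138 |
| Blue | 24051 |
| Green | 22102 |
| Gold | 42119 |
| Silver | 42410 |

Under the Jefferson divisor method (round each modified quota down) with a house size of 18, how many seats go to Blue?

3

Standard divisor 154820/18 ≈ 8601.111; standard quotas: Red 2.806, Blue 2.796, Green 2.570, Gold 4.897, Silver 4.931.
Rounding down gives 2, 2, 2, 4, 4 = 14 seats, so the divisor must be adjusted.
With modified divisor 7700: modified quotas Red 3.135, Blue 3.124, Green 2.870, Gold 5.470, Silver 5.508.
Rounding down: Red 3, Blue 3, Green 2, Gold 5, Silver 5 (total 18).
Blue receives 3.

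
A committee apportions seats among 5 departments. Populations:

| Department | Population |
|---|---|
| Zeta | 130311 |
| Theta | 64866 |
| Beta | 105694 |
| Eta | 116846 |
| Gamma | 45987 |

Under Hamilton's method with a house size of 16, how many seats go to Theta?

Standard divisor: 463704 ÷ 16 ≈ 28981.5.
Standard quotas: Zeta 4.4964, Theta 2.2382, Beta 3.6469, Eta 4.0317, Gamma 1.5868.
Lower quotas: Zeta 4, Theta 2, Beta 3, Eta 4, Gamma 1 (sum 14, leaving 2 seats).
Remainders in descending order: Beta 0.6469, Gamma 0.5868, Zeta 0.4964, Theta 0.2382, Eta 0.0317.
Largest remainders: Beta, Gamma receive the extra seats.
Theta receives 2.

2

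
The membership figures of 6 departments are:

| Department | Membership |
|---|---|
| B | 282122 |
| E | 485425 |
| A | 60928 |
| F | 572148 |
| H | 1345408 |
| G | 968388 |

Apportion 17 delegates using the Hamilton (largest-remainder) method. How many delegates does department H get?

Total 3714419; standard divisor 3714419/17 ≈ 218495.235.
Standard quotas: B 1.2912, E 2.2217, A 0.2789, F 2.6186, H 6.1576, G 4.4321.
Lower quotas: B 1, E 2, A 0, F 2, H 6, G 4 (sum 15, leaving 2 seats).
Remainders in descending order: F 0.6186, G 0.4321, B 0.2912, A 0.2789, E 0.2217, H 0.1576.
Largest remainders: F, G receive the extra seats.
H receives 6.

6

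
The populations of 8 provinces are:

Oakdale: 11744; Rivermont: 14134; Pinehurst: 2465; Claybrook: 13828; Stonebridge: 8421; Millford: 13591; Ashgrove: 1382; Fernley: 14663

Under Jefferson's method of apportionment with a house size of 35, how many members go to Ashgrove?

0

Standard divisor 80228/35 ≈ 2292.229; standard quotas: Oakdale 5.123, Rivermont 6.166, Pinehurst 1.075, Claybrook 6.033, Stonebridge 3.674, Millford 5.929, Ashgrove 0.603, Fernley 6.397.
Rounding down gives 5, 6, 1, 6, 3, 5, 0, 6 = 32 seats, so the divisor must be adjusted.
With modified divisor 2060: modified quotas Oakdale 5.701, Rivermont 6.861, Pinehurst 1.197, Claybrook 6.713, Stonebridge 4.088, Millford 6.598, Ashgrove 0.671, Fernley 7.118.
Rounding down: Oakdale 5, Rivermont 6, Pinehurst 1, Claybrook 6, Stonebridge 4, Millford 6, Ashgrove 0, Fernley 7 (total 35).
Ashgrove receives 0.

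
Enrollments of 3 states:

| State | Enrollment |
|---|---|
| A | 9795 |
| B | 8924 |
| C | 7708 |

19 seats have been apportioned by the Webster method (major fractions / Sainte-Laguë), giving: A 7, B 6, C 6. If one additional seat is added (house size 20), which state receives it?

Priority for the next seat is population ÷ (current seats + 0.5).
Priorities: A 1306.000, B 1372.923, C 1185.846.
Highest priority: B.

B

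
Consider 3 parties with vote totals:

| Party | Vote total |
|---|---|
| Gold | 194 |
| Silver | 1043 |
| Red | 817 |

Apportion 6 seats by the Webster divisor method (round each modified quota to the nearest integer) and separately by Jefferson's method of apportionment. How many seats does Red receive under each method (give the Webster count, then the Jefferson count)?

Webster: Gold 1, Silver 3, Red 2.
Jefferson: Gold 0, Silver 3, Red 3.
Red gets 2 under Webster and 3 under Jefferson.

2 and 3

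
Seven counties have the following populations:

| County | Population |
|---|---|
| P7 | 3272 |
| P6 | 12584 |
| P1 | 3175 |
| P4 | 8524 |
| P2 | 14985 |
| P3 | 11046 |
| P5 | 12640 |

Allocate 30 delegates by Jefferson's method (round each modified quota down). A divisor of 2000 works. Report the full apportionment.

P7: 1, P6: 6, P1: 1, P4: 4, P2: 7, P3: 5, P5: 6

With modified divisor 2000: modified quotas P7 1.636, P6 6.292, P1 1.587, P4 4.262, P2 7.492, P3 5.523, P5 6.320.
Rounding down: P7 1, P6 6, P1 1, P4 4, P2 7, P3 5, P5 6 (total 30).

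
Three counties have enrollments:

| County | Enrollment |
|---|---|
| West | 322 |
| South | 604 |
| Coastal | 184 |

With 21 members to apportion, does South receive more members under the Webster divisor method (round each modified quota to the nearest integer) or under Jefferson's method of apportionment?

Webster: West 6, South 11, Coastal 4.
Jefferson: West 6, South 12, Coastal 3.
South gets 11 under Webster and 12 under Jefferson.

Jefferson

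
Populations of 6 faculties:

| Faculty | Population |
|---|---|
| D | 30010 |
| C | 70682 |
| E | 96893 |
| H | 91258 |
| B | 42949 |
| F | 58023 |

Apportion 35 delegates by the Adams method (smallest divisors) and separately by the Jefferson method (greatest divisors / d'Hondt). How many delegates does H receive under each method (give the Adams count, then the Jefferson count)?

8 and 9

Adams: D 3, C 6, E 9, H 8, B 4, F 5.
Jefferson: D 2, C 6, E 9, H 9, B 4, F 5.
H gets 8 under Adams and 9 under Jefferson.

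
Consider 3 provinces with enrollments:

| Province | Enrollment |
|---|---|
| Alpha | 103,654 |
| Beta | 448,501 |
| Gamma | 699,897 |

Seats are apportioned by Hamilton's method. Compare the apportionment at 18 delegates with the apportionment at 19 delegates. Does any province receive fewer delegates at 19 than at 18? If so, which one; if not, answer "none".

Alpha

At 18 seats: Alpha 2, Beta 6, Gamma 10.
At 19 seats: Alpha 1, Beta 7, Gamma 11.
Alpha drops from 2 to 1.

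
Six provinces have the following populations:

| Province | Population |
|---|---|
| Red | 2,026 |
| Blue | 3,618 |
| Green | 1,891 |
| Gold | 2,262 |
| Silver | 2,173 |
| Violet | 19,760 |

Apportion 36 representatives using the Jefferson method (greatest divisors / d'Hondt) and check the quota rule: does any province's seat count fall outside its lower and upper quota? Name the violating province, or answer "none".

Violet

Standard quotas: Red 2.299, Blue 4.105, Green 2.145, Gold 2.566, Silver 2.465, Violet 22.419.
Jefferson allocation: Red 2, Blue 4, Green 2, Gold 2, Silver 2, Violet 24.
Violet has quota 22.419 (lower 22, upper 23) but receives 24 — outside the quota interval.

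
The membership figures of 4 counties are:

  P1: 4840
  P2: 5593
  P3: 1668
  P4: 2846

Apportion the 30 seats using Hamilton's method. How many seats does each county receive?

P1 10; P2 11; P3 3; P4 6

Standard divisor: 14947 ÷ 30 ≈ 498.233.
Standard quotas: P1 9.7143, P2 11.2257, P3 3.3478, P4 5.7122.
Lower quotas: P1 9, P2 11, P3 3, P4 5 (sum 28, leaving 2 seats).
Remainders in descending order: P1 0.7143, P4 0.7122, P3 0.3478, P2 0.2257.
Largest remainders: P1, P4 receive the extra seats.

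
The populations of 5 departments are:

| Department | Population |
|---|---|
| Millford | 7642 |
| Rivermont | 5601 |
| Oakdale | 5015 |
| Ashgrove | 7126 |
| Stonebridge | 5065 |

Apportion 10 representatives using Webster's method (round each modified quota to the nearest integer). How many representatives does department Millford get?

Standard divisor 30449/10 ≈ 3044.9; standard quotas: Millford 2.510, Rivermont 1.839, Oakdale 1.647, Ashgrove 2.340, Stonebridge 1.663.
Rounding to the nearest integer gives 3, 2, 2, 2, 2 = 11 seats, so the divisor must be adjusted.
With modified divisor 3200: modified quotas Millford 2.388, Rivermont 1.750, Oakdale 1.567, Ashgrove 2.227, Stonebridge 1.583.
Rounding to the nearest integer: Millford 2, Rivermont 2, Oakdale 2, Ashgrove 2, Stonebridge 2 (total 10).
Millford receives 2.

2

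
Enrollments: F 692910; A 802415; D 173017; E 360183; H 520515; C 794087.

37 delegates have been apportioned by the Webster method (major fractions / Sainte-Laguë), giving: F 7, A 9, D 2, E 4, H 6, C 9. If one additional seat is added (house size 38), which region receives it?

Priority for the next seat is population ÷ (current seats + 0.5).
Priorities: F 92388.000, A 84464.737, D 69206.800, E 80040.667, H 80079.231, C 83588.105.
Highest priority: F.

F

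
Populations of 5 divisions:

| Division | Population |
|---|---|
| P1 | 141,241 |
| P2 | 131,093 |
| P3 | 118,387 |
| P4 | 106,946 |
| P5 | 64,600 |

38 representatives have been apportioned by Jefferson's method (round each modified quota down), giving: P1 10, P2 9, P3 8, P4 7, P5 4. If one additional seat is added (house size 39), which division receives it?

P4

Priority for the next seat is population ÷ (current seats + 1).
Priorities: P1 12840.091, P2 13109.300, P3 13154.111, P4 13368.250, P5 12920.000.
Highest priority: P4.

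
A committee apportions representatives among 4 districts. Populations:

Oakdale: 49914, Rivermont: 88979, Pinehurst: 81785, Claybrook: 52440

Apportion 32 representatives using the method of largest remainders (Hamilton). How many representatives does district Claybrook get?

The standard divisor is 273118/32 ≈ 8534.938.
Standard quotas: Oakdale 5.8482, Rivermont 10.4253, Pinehurst 9.5824, Claybrook 6.1442.
Lower quotas: Oakdale 5, Rivermont 10, Pinehurst 9, Claybrook 6 (sum 30, leaving 2 seats).
Remainders in descending order: Oakdale 0.8482, Pinehurst 0.5824, Rivermont 0.4253, Claybrook 0.1442.
Largest remainders: Oakdale, Pinehurst receive the extra seats.
Claybrook receives 6.

6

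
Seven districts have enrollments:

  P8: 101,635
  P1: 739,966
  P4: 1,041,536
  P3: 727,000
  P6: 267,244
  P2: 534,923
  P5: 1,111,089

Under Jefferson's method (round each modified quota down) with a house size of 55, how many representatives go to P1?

9

Standard divisor 4523393/55 ≈ 82243.509; standard quotas: P8 1.236, P1 8.997, P4 12.664, P3 8.840, P6 3.249, P2 6.504, P5 13.510.
Rounding down gives 1, 8, 12, 8, 3, 6, 13 = 51 seats, so the divisor must be adjusted.
With modified divisor 77900: modified quotas P8 1.305, P1 9.499, P4 13.370, P3 9.332, P6 3.431, P2 6.867, P5 14.263.
Rounding down: P8 1, P1 9, P4 13, P3 9, P6 3, P2 6, P5 14 (total 55).
P1 receives 9.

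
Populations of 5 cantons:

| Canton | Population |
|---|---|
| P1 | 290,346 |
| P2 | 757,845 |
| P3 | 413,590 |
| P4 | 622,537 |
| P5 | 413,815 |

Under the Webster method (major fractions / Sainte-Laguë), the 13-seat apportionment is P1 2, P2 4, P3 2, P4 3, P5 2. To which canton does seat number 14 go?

Priority for the next seat is population ÷ (current seats + 0.5).
Priorities: P1 116138.400, P2 168410.000, P3 165436.000, P4 177867.714, P5 165526.000.
Highest priority: P4.

P4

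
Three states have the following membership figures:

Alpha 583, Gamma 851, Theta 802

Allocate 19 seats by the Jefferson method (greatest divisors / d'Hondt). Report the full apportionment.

Standard divisor 2236/19 ≈ 117.684; standard quotas: Alpha 4.954, Gamma 7.231, Theta 6.815.
Rounding down gives 4, 7, 6 = 17 seats, so the divisor must be adjusted.
With modified divisor 110: modified quotas Alpha 5.300, Gamma 7.736, Theta 7.291.
Rounding down: Alpha 5, Gamma 7, Theta 7 (total 19).

Alpha 5; Gamma 7; Theta 7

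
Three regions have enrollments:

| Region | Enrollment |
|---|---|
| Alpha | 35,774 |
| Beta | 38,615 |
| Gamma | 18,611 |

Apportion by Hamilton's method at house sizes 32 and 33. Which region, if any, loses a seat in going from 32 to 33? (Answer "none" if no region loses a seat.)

Gamma

At 32 seats: Alpha 12, Beta 13, Gamma 7.
At 33 seats: Alpha 13, Beta 14, Gamma 6.
Gamma drops from 7 to 6.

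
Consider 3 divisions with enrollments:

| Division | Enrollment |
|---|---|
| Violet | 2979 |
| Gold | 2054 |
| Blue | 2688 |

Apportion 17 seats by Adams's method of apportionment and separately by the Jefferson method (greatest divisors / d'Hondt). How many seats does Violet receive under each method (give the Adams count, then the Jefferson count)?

6 and 7

Adams: Violet 6, Gold 5, Blue 6.
Jefferson: Violet 7, Gold 4, Blue 6.
Violet gets 6 under Adams and 7 under Jefferson.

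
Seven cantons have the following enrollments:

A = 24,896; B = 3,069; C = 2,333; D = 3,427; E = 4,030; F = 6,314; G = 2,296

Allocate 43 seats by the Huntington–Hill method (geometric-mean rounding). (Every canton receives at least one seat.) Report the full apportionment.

With divisor 1083: modified quotas A 22.988, B 2.834, C 2.154, D 3.164, E 3.721, F 5.830, G 2.120.
Geometric-mean thresholds: A √(22·23)=22.494, B √(2·3)=2.449, C √(2·3)=2.449, D √(3·4)=3.464, E √(3·4)=3.464, F √(5·6)=5.477, G √(2·3)=2.449.
Each quota rounded against its threshold gives A 23, B 3, C 2, D 3, E 4, F 6, G 2 (total 43).

A 23, B 3, C 2, D 3, E 4, F 6, G 2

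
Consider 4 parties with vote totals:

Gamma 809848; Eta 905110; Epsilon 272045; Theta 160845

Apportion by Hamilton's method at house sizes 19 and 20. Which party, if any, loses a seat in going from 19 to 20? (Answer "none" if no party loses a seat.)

Theta

At 19 seats: Gamma 7, Eta 8, Epsilon 2, Theta 2.
At 20 seats: Gamma 8, Eta 8, Epsilon 3, Theta 1.
Theta drops from 2 to 1.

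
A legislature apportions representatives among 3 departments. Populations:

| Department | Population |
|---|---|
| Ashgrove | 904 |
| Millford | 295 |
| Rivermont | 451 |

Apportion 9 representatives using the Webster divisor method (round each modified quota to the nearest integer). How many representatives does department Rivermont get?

Standard divisor 1650/9 ≈ 183.333; standard quotas: Ashgrove 4.931, Millford 1.609, Rivermont 2.460.
Rounding to the nearest integer gives Ashgrove 5, Millford 2, Rivermont 2 — total 9, matching the house size, so no adjustment is needed.
Rivermont receives 2.

2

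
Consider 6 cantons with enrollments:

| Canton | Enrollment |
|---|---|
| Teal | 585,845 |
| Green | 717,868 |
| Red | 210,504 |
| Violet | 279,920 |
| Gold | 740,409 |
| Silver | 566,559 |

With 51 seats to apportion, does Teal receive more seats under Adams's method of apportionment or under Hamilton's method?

Hamilton

Adams: Teal 9, Green 12, Red 4, Violet 5, Gold 12, Silver 9.
Hamilton: Teal 10, Green 12, Red 3, Violet 5, Gold 12, Silver 9.
Teal gets 9 under Adams and 10 under Hamilton.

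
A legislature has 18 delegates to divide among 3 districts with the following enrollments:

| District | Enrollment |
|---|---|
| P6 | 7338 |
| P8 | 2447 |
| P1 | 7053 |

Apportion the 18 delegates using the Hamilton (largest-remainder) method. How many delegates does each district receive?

Total 16838; standard divisor 16838/18 ≈ 935.444.
Standard quotas: P6 7.8444, P8 2.6159, P1 7.5397.
Lower quotas: P6 7, P8 2, P1 7 (sum 16, leaving 2 seats).
Remainders in descending order: P6 0.8444, P8 0.6159, P1 0.5397.
The surplus seats go to P6, P8.

P6 8; P8 3; P1 7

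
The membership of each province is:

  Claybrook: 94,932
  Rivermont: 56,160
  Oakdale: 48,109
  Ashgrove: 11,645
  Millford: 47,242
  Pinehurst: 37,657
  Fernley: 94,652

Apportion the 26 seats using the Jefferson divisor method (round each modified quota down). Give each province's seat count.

Claybrook 7, Rivermont 4, Oakdale 3, Ashgrove 0, Millford 3, Pinehurst 2, Fernley 7

Standard divisor 390397/26 ≈ 15015.269; standard quotas: Claybrook 6.322, Rivermont 3.740, Oakdale 3.204, Ashgrove 0.776, Millford 3.146, Pinehurst 2.508, Fernley 6.304.
Rounding down gives 6, 3, 3, 0, 3, 2, 6 = 23 seats, so the divisor must be adjusted.
With modified divisor 13000: modified quotas Claybrook 7.302, Rivermont 4.320, Oakdale 3.701, Ashgrove 0.896, Millford 3.634, Pinehurst 2.897, Fernley 7.281.
Rounding down: Claybrook 7, Rivermont 4, Oakdale 3, Ashgrove 0, Millford 3, Pinehurst 2, Fernley 7 (total 26).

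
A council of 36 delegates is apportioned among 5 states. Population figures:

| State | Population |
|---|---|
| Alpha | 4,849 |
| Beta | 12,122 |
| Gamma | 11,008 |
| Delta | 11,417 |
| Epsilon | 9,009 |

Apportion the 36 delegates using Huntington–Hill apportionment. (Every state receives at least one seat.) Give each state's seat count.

With divisor 1368: modified quotas Alpha 3.545, Beta 8.861, Gamma 8.047, Delta 8.346, Epsilon 6.586.
Geometric-mean thresholds: Alpha √(3·4)=3.464, Beta √(8·9)=8.485, Gamma √(8·9)=8.485, Delta √(8·9)=8.485, Epsilon √(6·7)=6.481.
Each quota rounded against its threshold gives Alpha 4, Beta 9, Gamma 8, Delta 8, Epsilon 7 (total 36).

Alpha=4, Beta=9, Gamma=8, Delta=8, Epsilon=7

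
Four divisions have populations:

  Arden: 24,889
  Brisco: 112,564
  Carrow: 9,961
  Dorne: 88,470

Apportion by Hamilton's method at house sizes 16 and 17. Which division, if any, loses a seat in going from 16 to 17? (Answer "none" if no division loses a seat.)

At 16 seats: Arden 2, Brisco 7, Carrow 1, Dorne 6.
At 17 seats: Arden 2, Brisco 8, Carrow 1, Dorne 6.
No division's allocation decreased.

none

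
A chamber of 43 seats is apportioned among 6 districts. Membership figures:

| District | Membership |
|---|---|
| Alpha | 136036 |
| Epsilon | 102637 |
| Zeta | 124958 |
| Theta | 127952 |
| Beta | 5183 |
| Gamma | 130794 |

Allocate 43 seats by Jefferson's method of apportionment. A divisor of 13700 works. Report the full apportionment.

Alpha: 9, Epsilon: 7, Zeta: 9, Theta: 9, Beta: 0, Gamma: 9

With modified divisor 13700: modified quotas Alpha 9.930, Epsilon 7.492, Zeta 9.121, Theta 9.340, Beta 0.378, Gamma 9.547.
Rounding down: Alpha 9, Epsilon 7, Zeta 9, Theta 9, Beta 0, Gamma 9 (total 43).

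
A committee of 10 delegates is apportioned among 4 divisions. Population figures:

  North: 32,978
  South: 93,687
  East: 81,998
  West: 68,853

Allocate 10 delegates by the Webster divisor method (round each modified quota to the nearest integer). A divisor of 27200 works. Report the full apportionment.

North 1; South 3; East 3; West 3

With modified divisor 27200: modified quotas North 1.212, South 3.444, East 3.015, West 2.531.
Rounding to the nearest integer: North 1, South 3, East 3, West 3 (total 10).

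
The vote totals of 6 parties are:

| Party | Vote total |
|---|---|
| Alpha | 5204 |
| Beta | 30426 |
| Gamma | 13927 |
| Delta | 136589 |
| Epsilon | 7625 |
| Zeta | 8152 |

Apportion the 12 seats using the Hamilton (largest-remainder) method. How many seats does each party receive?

The standard divisor is 201923/12 ≈ 16826.917.
Standard quotas: Alpha 0.3093, Beta 1.8082, Gamma 0.8277, Delta 8.1173, Epsilon 0.4531, Zeta 0.4845.
Lower quotas: Alpha 0, Beta 1, Gamma 0, Delta 8, Epsilon 0, Zeta 0 (sum 9, leaving 3 seats).
Remainders in descending order: Gamma 0.8277, Beta 0.8082, Zeta 0.4845, Epsilon 0.4531, Alpha 0.3093, Delta 0.1173.
Largest remainders: Gamma, Beta, Zeta receive the extra seats.

Alpha 0, Beta 2, Gamma 1, Delta 8, Epsilon 0, Zeta 1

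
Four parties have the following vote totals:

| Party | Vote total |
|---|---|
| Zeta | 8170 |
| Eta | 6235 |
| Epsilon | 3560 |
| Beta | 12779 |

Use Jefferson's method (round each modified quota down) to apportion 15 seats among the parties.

Standard divisor 30744/15 ≈ 2049.6; standard quotas: Zeta 3.986, Eta 3.042, Epsilon 1.737, Beta 6.235.
Rounding down gives 3, 3, 1, 6 = 13 seats, so the divisor must be adjusted.
With modified divisor 1800: modified quotas Zeta 4.539, Eta 3.464, Epsilon 1.978, Beta 7.099.
Rounding down: Zeta 4, Eta 3, Epsilon 1, Beta 7 (total 15).

Zeta 4; Eta 3; Epsilon 1; Beta 7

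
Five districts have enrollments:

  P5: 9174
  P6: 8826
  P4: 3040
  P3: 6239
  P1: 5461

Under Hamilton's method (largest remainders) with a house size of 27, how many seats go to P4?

The standard divisor is 32740/27 ≈ 1212.593.
Standard quotas: P5 7.5656, P6 7.2786, P4 2.5070, P3 5.1452, P1 4.5036.
Lower quotas: P5 7, P6 7, P4 2, P3 5, P1 4 (sum 25, leaving 2 seats).
Remainders in descending order: P5 0.5656, P4 0.5070, P1 0.5036, P6 0.2786, P3 0.1452.
Largest remainders: P5, P4 receive the extra seats.
P4 receives 3.

3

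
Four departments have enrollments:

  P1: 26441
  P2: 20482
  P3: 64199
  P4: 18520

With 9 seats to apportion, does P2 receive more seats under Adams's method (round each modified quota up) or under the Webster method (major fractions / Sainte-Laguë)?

Adams

Adams: P1 2, P2 2, P3 4, P4 1.
Webster: P1 2, P2 1, P3 5, P4 1.
P2 gets 2 under Adams and 1 under Webster.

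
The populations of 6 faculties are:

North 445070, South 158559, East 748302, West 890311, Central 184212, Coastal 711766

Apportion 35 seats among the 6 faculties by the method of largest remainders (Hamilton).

Total 3138220; standard divisor 3138220/35 ≈ 89663.429.
Standard quotas: North 4.9638, South 1.7684, East 8.3457, West 9.9295, Central 2.0545, Coastal 7.9382.
Lower quotas: North 4, South 1, East 8, West 9, Central 2, Coastal 7 (sum 31, leaving 4 seats).
Remainders in descending order: North 0.9638, Coastal 0.9382, West 0.9295, South 0.7684, East 0.3457, Central 0.0545.
The surplus seats go to North, Coastal, West, South.

North 5; South 2; East 8; West 10; Central 2; Coastal 8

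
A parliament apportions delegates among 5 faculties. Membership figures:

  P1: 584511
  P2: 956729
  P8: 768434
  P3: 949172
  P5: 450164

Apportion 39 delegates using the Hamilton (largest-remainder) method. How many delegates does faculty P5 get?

5

Standard divisor: 3709010 ÷ 39 ≈ 95102.821.
Standard quotas: P1 6.1461, P2 10.0599, P8 8.0800, P3 9.9805, P5 4.7334.
Lower quotas: P1 6, P2 10, P8 8, P3 9, P5 4 (sum 37, leaving 2 seats).
Remainders in descending order: P3 0.9805, P5 0.7334, P1 0.1461, P8 0.0800, P2 0.0599.
The surplus seats go to P3, P5.
P5 receives 5.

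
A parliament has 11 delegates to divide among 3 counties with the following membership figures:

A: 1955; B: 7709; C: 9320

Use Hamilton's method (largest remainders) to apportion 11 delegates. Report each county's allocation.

A: 1, B: 5, C: 5

The standard divisor is 18984/11 ≈ 1725.818.
Standard quotas: A 1.1328, B 4.4669, C 5.4003.
Lower quotas: A 1, B 4, C 5 (sum 10, leaving 1 seat).
Remainders in descending order: B 0.4669, C 0.4003, A 0.1328.
Largest remainder: B receives the extra seat.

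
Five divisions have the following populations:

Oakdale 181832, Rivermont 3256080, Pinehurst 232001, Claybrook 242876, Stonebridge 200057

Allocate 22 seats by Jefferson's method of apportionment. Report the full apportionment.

Standard divisor 4112846/22 ≈ 186947.545; standard quotas: Oakdale 0.973, Rivermont 17.417, Pinehurst 1.241, Claybrook 1.299, Stonebridge 1.070.
Rounding down gives 0, 17, 1, 1, 1 = 20 seats, so the divisor must be adjusted.
With modified divisor 176100: modified quotas Oakdale 1.033, Rivermont 18.490, Pinehurst 1.317, Claybrook 1.379, Stonebridge 1.136.
Rounding down: Oakdale 1, Rivermont 18, Pinehurst 1, Claybrook 1, Stonebridge 1 (total 22).

Oakdale 1, Rivermont 18, Pinehurst 1, Claybrook 1, Stonebridge 1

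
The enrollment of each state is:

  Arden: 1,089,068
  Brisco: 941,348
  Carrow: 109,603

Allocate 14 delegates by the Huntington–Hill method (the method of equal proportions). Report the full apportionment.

With divisor 156790: modified quotas Arden 6.946, Brisco 6.004, Carrow 0.699.
Geometric-mean thresholds: Arden √(6·7)=6.481, Brisco √(6·7)=6.481, Carrow (min 1).
Each quota rounded against its threshold gives Arden 7, Brisco 6, Carrow 1 (total 14).

Arden 7; Brisco 6; Carrow 1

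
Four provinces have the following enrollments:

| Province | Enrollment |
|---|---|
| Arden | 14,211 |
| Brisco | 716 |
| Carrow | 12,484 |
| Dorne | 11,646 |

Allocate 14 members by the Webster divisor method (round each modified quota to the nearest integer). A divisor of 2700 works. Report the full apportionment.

Arden 5; Brisco 0; Carrow 5; Dorne 4

With modified divisor 2700: modified quotas Arden 5.263, Brisco 0.265, Carrow 4.624, Dorne 4.313.
Rounding to the nearest integer: Arden 5, Brisco 0, Carrow 5, Dorne 4 (total 14).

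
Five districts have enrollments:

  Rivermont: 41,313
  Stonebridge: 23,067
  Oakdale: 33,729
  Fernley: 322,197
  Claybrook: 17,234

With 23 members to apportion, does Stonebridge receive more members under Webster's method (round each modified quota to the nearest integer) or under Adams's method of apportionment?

Webster: Rivermont 2, Stonebridge 1, Oakdale 2, Fernley 17, Claybrook 1.
Adams: Rivermont 2, Stonebridge 2, Oakdale 2, Fernley 16, Claybrook 1.
Stonebridge gets 1 under Webster and 2 under Adams.

Adams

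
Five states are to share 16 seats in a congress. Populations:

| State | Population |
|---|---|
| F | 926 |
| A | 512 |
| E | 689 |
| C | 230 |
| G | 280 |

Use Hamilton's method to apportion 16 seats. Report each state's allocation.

The standard divisor is 2637/16 ≈ 164.812.
Standard quotas: F 5.619, A 3.107, E 4.181, C 1.396, G 1.699.
Lower quotas: F 5, A 3, E 4, C 1, G 1 (sum 14, leaving 2 seats).
Remainders in descending order: G 0.699, F 0.619, C 0.396, E 0.181, A 0.107.
The surplus seats go to G, F.

F 6, A 3, E 4, C 1, G 2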